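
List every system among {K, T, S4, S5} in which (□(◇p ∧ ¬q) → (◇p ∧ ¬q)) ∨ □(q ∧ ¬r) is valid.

K-tableau for the negation ¬((□(◇p ∧ ¬q) → (◇p ∧ ¬q)) ∨ □(q ∧ ¬r)):
1. ¬((□(◇p ∧ ¬q) → (◇p ∧ ¬q)) ∨ □(q ∧ ¬r)), 0
2. ¬(□(◇p ∧ ¬q) → (◇p ∧ ¬q)), 0
3. ¬□(q ∧ ¬r), 0
4. □(◇p ∧ ¬q), 0
5. ¬(◇p ∧ ¬q), 0
6. q, 0
7. ¬(q ∧ ¬r), 1
8. ◇p ∧ ¬q, 1
9. ◇p, 1
10. ¬q, 1
11. r, 1
12. p, 2
Accessibility: 0R1, 1R2
Complete open branch: countermodel on a K-frame, so not valid in K.
T-tableau for the negation ¬((□(◇p ∧ ¬q) → (◇p ∧ ¬q)) ∨ □(q ∧ ¬r)):
1. ¬((□(◇p ∧ ¬q) → (◇p ∧ ¬q)) ∨ □(q ∧ ¬r)), 0
2. ¬(□(◇p ∧ ¬q) → (◇p ∧ ¬q)), 0
3. ¬□(q ∧ ¬r), 0
4. □(◇p ∧ ¬q), 0
5. ¬(◇p ∧ ¬q), 0
6. ◇p ∧ ¬q, 0
7. ◇p, 0
8. ¬q, 0
9. ¬◇p, 0
10. ¬p, 0
11. ¬(q ∧ ¬r), 1
12. ◇p ∧ ¬q, 1
13. ◇p, 1
14. ¬q, 1
15. ¬p, 1
16. r, 1
17. p, 2
18. ◇p ∧ ¬q, 2
19. ◇p, 2
20. ¬q, 2
21. ¬p, 2
Accessibility: 0R0, 0R1, 0R2, 1R1, 2R2
Branch closes: p and ¬p both at 2.
Every branch closes (one shown): valid in T, hence also in S4, S5 (every theorem of T is a theorem of S4 and S5).

T, S4, S5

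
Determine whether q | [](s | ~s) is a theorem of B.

Tableau for the negation ~(q | [](s | ~s)):
1. ~(q | [](s | ~s)), w0
2. ~q, w0
3. ~[](s | ~s), w0
4. ~(s | ~s), w1
5. ~s, w1
6. s, w1
Accessibility: w0Rw0, w0Rw1, w1Rw0, w1Rw1
Branch closes: s and ~s both at w1.
All branches of the negation close; one closing branch shown above.

Valid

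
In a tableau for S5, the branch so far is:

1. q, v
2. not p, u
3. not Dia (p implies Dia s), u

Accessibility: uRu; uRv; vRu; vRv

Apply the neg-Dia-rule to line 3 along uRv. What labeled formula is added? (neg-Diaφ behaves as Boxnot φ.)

not (p implies Dia s), v

neg-Diaφ behaves as Boxnot φ: propagate the negated body to each accessible world.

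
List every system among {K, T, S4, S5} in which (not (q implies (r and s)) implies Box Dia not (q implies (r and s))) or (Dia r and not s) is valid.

S5-tableau for the negation not ((not (q implies (r and s)) implies Box Dia not (q implies (r and s))) or (Dia r and not s)):
1. not ((not (q implies (r and s)) implies Box Dia not (q implies (r and s))) or (Dia r and not s)), w0
2. not (not (q implies (r and s)) implies Box Dia not (q implies (r and s))), w0
3. not (Dia r and not s), w0
4. not (q implies (r and s)), w0
5. not Box Dia not (q implies (r and s)), w0
6. q, w0
7. not (r and s), w0
8. not Dia r, w0
9. not r, w0
10. not s, w0
11. not Dia not (q implies (r and s)), w1
12. not r, w1
13. q implies (r and s), w0
14. q implies (r and s), w1
15. r and s, w0
16. r, w0
17. s, w0
Accessibility: w0Rw0, w0Rw1, w1Rw0, w1Rw1
Branch closes: r and not r both at w0.
Every branch closes (one shown): valid in S5.
S4-tableau for the negation not ((not (q implies (r and s)) implies Box Dia not (q implies (r and s))) or (Dia r and not s)):
1. not ((not (q implies (r and s)) implies Box Dia not (q implies (r and s))) or (Dia r and not s)), w0
2. not (not (q implies (r and s)) implies Box Dia not (q implies (r and s))), w0
3. not (Dia r and not s), w0
4. not (q implies (r and s)), w0
5. not Box Dia not (q implies (r and s)), w0
6. q, w0
7. not (r and s), w0
8. s, w0
9. not r, w0
10. not Dia not (q implies (r and s)), w1
11. q implies (r and s), w1
12. r and s, w1
13. r, w1
14. s, w1
Accessibility: w0Rw0, w0Rw1, w1Rw1
Complete open branch: countermodel on an S4-frame, so not valid in S4, nor in K, T (the same frame is also a K-frame and a T-frame).

S5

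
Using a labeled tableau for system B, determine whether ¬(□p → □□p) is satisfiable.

1. ¬(□p → □□p), w0
2. □p, w0   [¬→-rule on 1]
3. ¬□□p, w0   [¬→-rule on 1]
4. p, w0   [□-rule on 2 via w0Rw0]
5. ¬□p, w1   [¬□-rule on 3: fresh world w1, w0Rw1]
6. p, w1   [□-rule on 2 via w0Rw1]
7. ¬p, w2   [¬□-rule on 5: fresh world w2, w1Rw2]
Accessibility: w0Rw0, w0Rw1, w1Rw0, w1Rw1, w1Rw2, w2Rw1, w2Rw2

Satisfiable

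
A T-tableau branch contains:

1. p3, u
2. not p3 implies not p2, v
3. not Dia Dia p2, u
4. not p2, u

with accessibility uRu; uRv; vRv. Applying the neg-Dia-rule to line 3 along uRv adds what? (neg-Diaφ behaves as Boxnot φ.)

not Dia p2, v

neg-Diaφ behaves as Boxnot φ: propagate the negated body to each accessible world.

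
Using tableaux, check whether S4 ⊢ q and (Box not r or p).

Tableau for the negation not (q and (Box not r or p)):
1. not (q and (Box not r or p)), u
2. not (Box not r or p), u
3. not Box not r, u
4. not p, u
5. r, v
Accessibility: uRu, uRv, vRv
The negation has an open branch (countermodel exists).

Not valid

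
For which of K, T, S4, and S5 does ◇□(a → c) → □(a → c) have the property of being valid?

S5

S5-tableau for the negation ¬(◇□(a → c) → □(a → c)):
1. ¬(◇□(a → c) → □(a → c)), u
2. ◇□(a → c), u
3. ¬□(a → c), u
4. □(a → c), v
5. a → c, u
6. a → c, v
7. c, u
8. c, v
9. ¬(a → c), w
10. a, w
11. ¬c, w
12. a → c, w
13. c, w
Accessibility: uRu, uRv, uRw, vRu, vRv, vRw, wRu, wRv, wRw
Branch closes: c and ¬c both at w.
Every branch closes (one shown): valid in S5.
S4-tableau for the negation ¬(◇□(a → c) → □(a → c)):
1. ¬(◇□(a → c) → □(a → c)), u
2. ◇□(a → c), u
3. ¬□(a → c), u
4. □(a → c), v
5. a → c, v
6. c, v
7. ¬(a → c), w
8. a, w
9. ¬c, w
Accessibility: uRu, uRv, uRw, vRv, wRw
Complete open branch: countermodel on an S4-frame, so not valid in S4, nor in K, T (the same frame is also a K-frame and a T-frame).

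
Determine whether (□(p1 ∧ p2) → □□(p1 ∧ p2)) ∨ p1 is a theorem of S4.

Valid in S4

Tableau for the negation ¬((□(p1 ∧ p2) → □□(p1 ∧ p2)) ∨ p1):
1. ¬((□(p1 ∧ p2) → □□(p1 ∧ p2)) ∨ p1), 0
2. ¬(□(p1 ∧ p2) → □□(p1 ∧ p2)), 0   [¬∨-rule on 1]
3. ¬p1, 0   [¬∨-rule on 1]
4. □(p1 ∧ p2), 0   [¬→-rule on 2]
5. ¬□□(p1 ∧ p2), 0   [¬→-rule on 2]
6. p1 ∧ p2, 0   [□-rule on 4 via 0R0]
7. p1, 0   [∧-rule on 6]
8. p2, 0   [∧-rule on 6]
Accessibility: 0R0
Branch closes: p1 and ¬p1 both at 0.
All branches of the negation close; one closing branch shown above.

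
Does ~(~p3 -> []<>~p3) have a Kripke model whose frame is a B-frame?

Unsatisfiable

1. ~(~p3 -> []<>~p3), w0
2. ~p3, w0   [~->-rule on 1]
3. ~[]<>~p3, w0   [~->-rule on 1]
4. ~<>~p3, w1   [~[]-rule on 3: fresh world w1, w0Rw1]
5. p3, w0   [~<>-rule on 4 via w1Rw0]
Accessibility: w0Rw0, w0Rw1, w1Rw0, w1Rw1
Branch closes: p3 and ~p3 both at w0.
(One branch shown.) All branches close.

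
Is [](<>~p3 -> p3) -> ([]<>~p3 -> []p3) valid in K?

Yes, valid

Tableau for the negation ~([](<>~p3 -> p3) -> ([]<>~p3 -> []p3)):
1. ~([](<>~p3 -> p3) -> ([]<>~p3 -> []p3)), u
2. [](<>~p3 -> p3), u   [~->-rule on 1]
3. ~([]<>~p3 -> []p3), u   [~->-rule on 1]
4. []<>~p3, u   [~->-rule on 3]
5. ~[]p3, u   [~->-rule on 3]
6. ~p3, v   [~[]-rule on 5: fresh world v, uRv]
7. <>~p3 -> p3, v   [[]-rule on 2 via uRv]
8. <>~p3, v   [[]-rule on 4 via uRv]
9. ~<>~p3, v   [->-rule on 7 (branches; this branch)]
10. ~p3, w   [<>-rule on 8: fresh world w, vRw]
11. p3, w   [~<>-rule on 9 via vRw]
Accessibility: uRv, vRw
Branch closes: p3 and ~p3 both at w.
Every branch of the negation's tableau closes; the branch above is one of them.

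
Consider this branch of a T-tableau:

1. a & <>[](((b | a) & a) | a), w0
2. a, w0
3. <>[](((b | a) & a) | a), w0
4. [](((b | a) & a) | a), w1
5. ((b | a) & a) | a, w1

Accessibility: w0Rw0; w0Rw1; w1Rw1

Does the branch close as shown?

No atom appears with both signs at the same world.

Open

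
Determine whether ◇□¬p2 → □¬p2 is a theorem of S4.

Tableau for the negation ¬(◇□¬p2 → □¬p2):
1. ¬(◇□¬p2 → □¬p2), 0
2. ◇□¬p2, 0   [¬→-rule on 1]
3. ¬□¬p2, 0   [¬→-rule on 1]
4. □¬p2, 1   [◇-rule on 2: fresh world 1, 0R1]
5. ¬p2, 1   [□-rule on 4 via 1R1]
6. p2, 2   [¬□-rule on 3: fresh world 2, 0R2]
Accessibility: 0R0, 0R1, 0R2, 1R1, 2R2
The negation has an open branch (countermodel exists).

No, not valid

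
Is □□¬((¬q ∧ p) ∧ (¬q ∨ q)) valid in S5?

Tableau for the negation ¬□□¬((¬q ∧ p) ∧ (¬q ∨ q)):
1. ¬□□¬((¬q ∧ p) ∧ (¬q ∨ q)), w0
2. ¬□¬((¬q ∧ p) ∧ (¬q ∨ q)), w1   [¬□-rule on 1: fresh world w1, w0Rw1]
3. (¬q ∧ p) ∧ (¬q ∨ q), w2   [¬□-rule on 2: fresh world w2, w1Rw2]
4. ¬q ∧ p, w2   [∧-rule on 3]
5. ¬q ∨ q, w2   [∧-rule on 3]
6. ¬q, w2   [∧-rule on 4]
7. p, w2   [∧-rule on 4]
Accessibility: w0Rw0, w0Rw1, w0Rw2, w1Rw0, w1Rw1, w1Rw2, w2Rw0, w2Rw1, w2Rw2
The negation has an open branch (countermodel exists).

Invalid (countermodel exists)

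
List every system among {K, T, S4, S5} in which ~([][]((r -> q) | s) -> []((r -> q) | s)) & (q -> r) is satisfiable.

T-tableau for the formula:
1. ~([][]((r -> q) | s) -> []((r -> q) | s)) & (q -> r), 0
2. ~([][]((r -> q) | s) -> []((r -> q) | s)), 0   [&-rule on 1]
3. q -> r, 0   [&-rule on 1]
4. [][]((r -> q) | s), 0   [~->-rule on 2]
5. ~[]((r -> q) | s), 0   [~->-rule on 2]
6. []((r -> q) | s), 0   [[]-rule on 4 via 0R0]
7. (r -> q) | s, 0   [[]-rule on 6 via 0R0]
8. r, 0   [->-rule on 3 (branches; this branch)]
9. r -> q, 0   [|-rule on 7 (branches; this branch)]
10. q, 0   [->-rule on 9 (branches; this branch)]
11. ~((r -> q) | s), 1   [~[]-rule on 5: fresh world 1, 0R1]
12. ~(r -> q), 1   [~|-rule on 11]
13. ~s, 1   [~|-rule on 11]
14. r, 1   [~->-rule on 12]
15. ~q, 1   [~->-rule on 12]
16. []((r -> q) | s), 1   [[]-rule on 4 via 0R1]
17. (r -> q) | s, 1   [[]-rule on 6 via 0R1]
18. r -> q, 1   [|-rule on 17 (branches; this branch)]
19. q, 1   [->-rule on 18 (branches; this branch)]
Accessibility: 0R0, 0R1, 1R1
Branch closes: q and ~q both at 1.
Every branch closes (one shown): unsatisfiable in T, hence also in S4, S5 (every S4/S5-frame is a T-frame).
K-tableau for the formula:
1. ~([][]((r -> q) | s) -> []((r -> q) | s)) & (q -> r), 0
2. ~([][]((r -> q) | s) -> []((r -> q) | s)), 0   [&-rule on 1]
3. q -> r, 0   [&-rule on 1]
4. [][]((r -> q) | s), 0   [~->-rule on 2]
5. ~[]((r -> q) | s), 0   [~->-rule on 2]
6. r, 0   [->-rule on 3 (branches; this branch)]
7. ~((r -> q) | s), 1   [~[]-rule on 5: fresh world 1, 0R1]
8. ~(r -> q), 1   [~|-rule on 7]
9. ~s, 1   [~|-rule on 7]
10. r, 1   [~->-rule on 8]
11. ~q, 1   [~->-rule on 8]
12. []((r -> q) | s), 1   [[]-rule on 4 via 0R1]
Accessibility: 0R1
Complete open branch: satisfiable in K.

K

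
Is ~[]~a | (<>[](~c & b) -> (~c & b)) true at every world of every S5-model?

Valid

Tableau for the negation ~(~[]~a | (<>[](~c & b) -> (~c & b))):
1. ~(~[]~a | (<>[](~c & b) -> (~c & b))), u
2. []~a, u
3. ~(<>[](~c & b) -> (~c & b)), u
4. <>[](~c & b), u
5. ~(~c & b), u
6. ~a, u
7. ~b, u
8. [](~c & b), v
9. ~a, v
10. ~c & b, u
11. ~c, u
12. b, u
Accessibility: uRu, uRv, vRu, vRv
Branch closes: b and ~b both at u.
All branches of the negation close; one closing branch shown above.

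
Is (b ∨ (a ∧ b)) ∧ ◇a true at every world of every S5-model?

No, not valid

Tableau for the negation ¬((b ∨ (a ∧ b)) ∧ ◇a):
1. ¬((b ∨ (a ∧ b)) ∧ ◇a), w0
2. ¬◇a, w0
3. ¬a, w0
Accessibility: w0Rw0
The negation has an open branch (countermodel exists).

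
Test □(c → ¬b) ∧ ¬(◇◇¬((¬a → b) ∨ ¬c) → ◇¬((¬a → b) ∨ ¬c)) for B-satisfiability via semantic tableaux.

Yes, satisfiable

1. □(c → ¬b) ∧ ¬(◇◇¬((¬a → b) ∨ ¬c) → ◇¬((¬a → b) ∨ ¬c)), 0
2. □(c → ¬b), 0
3. ¬(◇◇¬((¬a → b) ∨ ¬c) → ◇¬((¬a → b) ∨ ¬c)), 0
4. ◇◇¬((¬a → b) ∨ ¬c), 0
5. ¬◇¬((¬a → b) ∨ ¬c), 0
6. c → ¬b, 0
7. (¬a → b) ∨ ¬c, 0
8. ¬b, 0
9. ¬c, 0
10. ◇¬((¬a → b) ∨ ¬c), 1
11. c → ¬b, 1
12. (¬a → b) ∨ ¬c, 1
13. ¬b, 1
14. ¬c, 1
15. ¬((¬a → b) ∨ ¬c), 2
16. ¬(¬a → b), 2
17. c, 2
18. ¬a, 2
19. ¬b, 2
Accessibility: 0R0, 0R1, 1R0, 1R1, 1R2, 2R1, 2R2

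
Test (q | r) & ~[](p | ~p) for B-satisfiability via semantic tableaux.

Unsatisfiable (every branch closes)

1. (q | r) & ~[](p | ~p), 0
2. q | r, 0
3. ~[](p | ~p), 0
4. r, 0
5. ~(p | ~p), 1
6. ~p, 1
7. p, 1
Accessibility: 0R0, 0R1, 1R0, 1R1
Branch closes: p and ~p both at 1.
Every branch closes; the branch above is one of them.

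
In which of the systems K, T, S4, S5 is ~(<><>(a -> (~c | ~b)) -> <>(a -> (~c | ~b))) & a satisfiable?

K, T

T-tableau for the formula:
1. ~(<><>(a -> (~c | ~b)) -> <>(a -> (~c | ~b))) & a, 0
2. ~(<><>(a -> (~c | ~b)) -> <>(a -> (~c | ~b))), 0
3. a, 0
4. <><>(a -> (~c | ~b)), 0
5. ~<>(a -> (~c | ~b)), 0
6. ~(a -> (~c | ~b)), 0
7. ~(~c | ~b), 0
8. c, 0
9. b, 0
10. <>(a -> (~c | ~b)), 1
11. ~(a -> (~c | ~b)), 1
12. a, 1
13. ~(~c | ~b), 1
14. c, 1
15. b, 1
16. a -> (~c | ~b), 2
17. ~c | ~b, 2
18. ~b, 2
Accessibility: 0R0, 0R1, 1R1, 1R2, 2R2
Complete open branch: satisfiable in T, hence also in K (this T-model is also a K-model).
S4-tableau for the formula:
1. ~(<><>(a -> (~c | ~b)) -> <>(a -> (~c | ~b))) & a, 0
2. ~(<><>(a -> (~c | ~b)) -> <>(a -> (~c | ~b))), 0
3. a, 0
4. <><>(a -> (~c | ~b)), 0
5. ~<>(a -> (~c | ~b)), 0
6. ~(a -> (~c | ~b)), 0
7. ~(~c | ~b), 0
8. c, 0
9. b, 0
10. <>(a -> (~c | ~b)), 1
11. ~(a -> (~c | ~b)), 1
12. a, 1
13. ~(~c | ~b), 1
14. c, 1
15. b, 1
16. a -> (~c | ~b), 2
17. ~(a -> (~c | ~b)), 2
18. a, 2
19. ~(~c | ~b), 2
20. c, 2
21. b, 2
22. ~c | ~b, 2
23. ~b, 2
Accessibility: 0R0, 0R1, 0R2, 1R1, 1R2, 2R2
Branch closes: b and ~b both at 2.
Every branch closes (one shown): unsatisfiable in S4, hence also in S5 (every S5-frame is an S4-frame).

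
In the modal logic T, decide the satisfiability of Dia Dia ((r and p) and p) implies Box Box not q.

1. Dia Dia ((r and p) and p) implies Box Box not q, 0
2. Box Box not q, 0
3. Box not q, 0
4. not q, 0
Accessibility: 0R0

Yes, satisfiable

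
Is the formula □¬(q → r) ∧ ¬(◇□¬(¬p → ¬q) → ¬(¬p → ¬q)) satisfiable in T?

Satisfiable (open branch found)

1. □¬(q → r) ∧ ¬(◇□¬(¬p → ¬q) → ¬(¬p → ¬q)), w0
2. □¬(q → r), w0   [∧-rule on 1]
3. ¬(◇□¬(¬p → ¬q) → ¬(¬p → ¬q)), w0   [∧-rule on 1]
4. ◇□¬(¬p → ¬q), w0   [¬→-rule on 3]
5. ¬p → ¬q, w0   [¬→-rule on 3]
6. ¬(q → r), w0   [□-rule on 2 via w0Rw0]
7. q, w0   [¬→-rule on 6]
8. ¬r, w0   [¬→-rule on 6]
9. p, w0   [→-rule on 5 (branches; this branch)]
10. □¬(¬p → ¬q), w1   [◇-rule on 4: fresh world w1, w0Rw1]
11. ¬(q → r), w1   [□-rule on 2 via w0Rw1]
12. q, w1   [¬→-rule on 11]
13. ¬r, w1   [¬→-rule on 11]
14. ¬(¬p → ¬q), w1   [□-rule on 10 via w1Rw1]
15. ¬p, w1   [¬→-rule on 14]
Accessibility: w0Rw0, w0Rw1, w1Rw1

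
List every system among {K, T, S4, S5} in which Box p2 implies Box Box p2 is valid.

S4-tableau for the negation not (Box p2 implies Box Box p2):
1. not (Box p2 implies Box Box p2), u
2. Box p2, u
3. not Box Box p2, u
4. p2, u
5. not Box p2, v
6. p2, v
7. not p2, w
8. p2, w
Accessibility: uRu, uRv, uRw, vRv, vRw, wRw
Branch closes: p2 and not p2 both at w.
Every branch closes (one shown): valid in S4, hence also in S5 (every theorem of S4 is a theorem of S5).
T-tableau for the negation not (Box p2 implies Box Box p2):
1. not (Box p2 implies Box Box p2), u
2. Box p2, u
3. not Box Box p2, u
4. p2, u
5. not Box p2, v
6. p2, v
7. not p2, w
Accessibility: uRu, uRv, vRv, vRw, wRw
Complete open branch: countermodel on a T-frame, so not valid in T, nor in K (the same frame is also a K-frame).

S4, S5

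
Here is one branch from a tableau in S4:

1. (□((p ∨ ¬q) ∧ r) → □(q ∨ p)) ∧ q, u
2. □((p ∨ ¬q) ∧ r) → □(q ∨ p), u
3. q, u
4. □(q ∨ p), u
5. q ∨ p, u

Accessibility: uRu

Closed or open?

Open

No atom appears with both signs at the same world.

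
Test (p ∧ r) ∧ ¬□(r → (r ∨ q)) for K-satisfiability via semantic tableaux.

No, unsatisfiable

1. (p ∧ r) ∧ ¬□(r → (r ∨ q)), w0
2. p ∧ r, w0
3. ¬□(r → (r ∨ q)), w0
4. p, w0
5. r, w0
6. ¬(r → (r ∨ q)), w1
7. r, w1
8. ¬(r ∨ q), w1
9. ¬r, w1
10. ¬q, w1
Accessibility: w0Rw1
Branch closes: r and ¬r both at w1.
Every branch closes; the branch above is one of them.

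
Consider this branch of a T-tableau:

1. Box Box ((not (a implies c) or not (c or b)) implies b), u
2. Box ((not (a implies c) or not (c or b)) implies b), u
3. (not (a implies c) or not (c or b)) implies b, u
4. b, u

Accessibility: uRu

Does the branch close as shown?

No, open

No atom appears with both signs at the same world.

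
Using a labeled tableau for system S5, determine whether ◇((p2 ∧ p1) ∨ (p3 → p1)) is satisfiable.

1. ◇((p2 ∧ p1) ∨ (p3 → p1)), w0
2. (p2 ∧ p1) ∨ (p3 → p1), w1
3. p3 → p1, w1
4. p1, w1
Accessibility: w0Rw0, w0Rw1, w1Rw0, w1Rw1

Yes, satisfiable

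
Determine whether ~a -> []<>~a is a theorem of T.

Not valid

Tableau for the negation ~(~a -> []<>~a):
1. ~(~a -> []<>~a), w0
2. ~a, w0
3. ~[]<>~a, w0
4. ~<>~a, w1
5. a, w1
Accessibility: w0Rw0, w0Rw1, w1Rw1
The negation has an open branch (countermodel exists).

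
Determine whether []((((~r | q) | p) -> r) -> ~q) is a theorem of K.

Invalid (countermodel exists)

Tableau for the negation ~[]((((~r | q) | p) -> r) -> ~q):
1. ~[]((((~r | q) | p) -> r) -> ~q), w0
2. ~((((~r | q) | p) -> r) -> ~q), w1   [~[]-rule on 1: fresh world w1, w0Rw1]
3. ((~r | q) | p) -> r, w1   [~->-rule on 2]
4. q, w1   [~->-rule on 2]
5. r, w1   [->-rule on 3 (branches; this branch)]
Accessibility: w0Rw1
The negation has an open branch (countermodel exists).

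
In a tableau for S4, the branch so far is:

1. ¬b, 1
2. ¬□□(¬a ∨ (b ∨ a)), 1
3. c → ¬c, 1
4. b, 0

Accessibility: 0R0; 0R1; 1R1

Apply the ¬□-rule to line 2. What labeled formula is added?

a fresh world 2 with 1R2, and ¬□(¬a ∨ (b ∨ a)) at 2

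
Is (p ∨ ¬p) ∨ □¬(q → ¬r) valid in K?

Yes, valid

Tableau for the negation ¬((p ∨ ¬p) ∨ □¬(q → ¬r)):
1. ¬((p ∨ ¬p) ∨ □¬(q → ¬r)), 0
2. ¬(p ∨ ¬p), 0
3. ¬□¬(q → ¬r), 0
4. ¬p, 0
5. p, 0
Branch closes: p and ¬p both at 0.
All branches of the negation close; one closing branch shown above.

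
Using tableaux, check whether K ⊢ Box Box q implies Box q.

Tableau for the negation not (Box Box q implies Box q):
1. not (Box Box q implies Box q), 0
2. Box Box q, 0
3. not Box q, 0
4. not q, 1
5. Box q, 1
Accessibility: 0R1
The negation has an open branch (countermodel exists).

No, not valid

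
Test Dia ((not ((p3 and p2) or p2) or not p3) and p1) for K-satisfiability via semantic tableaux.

Yes, satisfiable

1. Dia ((not ((p3 and p2) or p2) or not p3) and p1), 0
2. (not ((p3 and p2) or p2) or not p3) and p1, 1
3. not ((p3 and p2) or p2) or not p3, 1
4. p1, 1
5. not p3, 1
Accessibility: 0R1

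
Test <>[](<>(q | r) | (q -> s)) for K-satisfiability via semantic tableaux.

1. <>[](<>(q | r) | (q -> s)), 0
2. [](<>(q | r) | (q -> s)), 1   [<>-rule on 1: fresh world 1, 0R1]
Accessibility: 0R1

Yes, satisfiable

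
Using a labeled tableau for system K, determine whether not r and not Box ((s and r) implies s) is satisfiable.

Unsatisfiable

1. not r and not Box ((s and r) implies s), 0
2. not r, 0
3. not Box ((s and r) implies s), 0
4. not ((s and r) implies s), 1
5. s and r, 1
6. not s, 1
7. s, 1
8. r, 1
Accessibility: 0R1
Branch closes: s and not s both at 1.
All branches of the tableau close; one closing branch shown above.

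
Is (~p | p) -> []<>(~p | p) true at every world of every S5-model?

Yes, valid

Tableau for the negation ~((~p | p) -> []<>(~p | p)):
1. ~((~p | p) -> []<>(~p | p)), 0
2. ~p | p, 0
3. ~[]<>(~p | p), 0
4. p, 0
5. ~<>(~p | p), 1
6. ~(~p | p), 0
7. ~p, 0
Accessibility: 0R0, 0R1, 1R0, 1R1
Branch closes: p and ~p both at 0.
All branches of the negation close; one closing branch shown above.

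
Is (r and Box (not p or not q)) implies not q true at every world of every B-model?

Not valid

Tableau for the negation not ((r and Box (not p or not q)) implies not q):
1. not ((r and Box (not p or not q)) implies not q), 0
2. r and Box (not p or not q), 0   [neg-implies-rule on 1]
3. q, 0   [neg-implies-rule on 1]
4. r, 0   [and-rule on 2]
5. Box (not p or not q), 0   [and-rule on 2]
6. not p or not q, 0   [Box-rule on 5 via 0R0]
7. not p, 0   [or-rule on 6 (branches; this branch)]
Accessibility: 0R0
The negation has an open branch (countermodel exists).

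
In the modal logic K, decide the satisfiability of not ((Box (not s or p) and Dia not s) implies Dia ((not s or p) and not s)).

1. not ((Box (not s or p) and Dia not s) implies Dia ((not s or p) and not s)), u
2. Box (not s or p) and Dia not s, u   [neg-implies-rule on 1]
3. not Dia ((not s or p) and not s), u   [neg-implies-rule on 1]
4. Box (not s or p), u   [and-rule on 2]
5. Dia not s, u   [and-rule on 2]
6. not s, v   [Dia-rule on 5: fresh world v, uRv]
7. not ((not s or p) and not s), v   [neg-Dia-rule on 3 via uRv]
8. not s or p, v   [Box-rule on 4 via uRv]
9. not (not s or p), v   [neg-and-rule on 7 (branches; this branch)]
10. s, v   [neg-or-rule on 9]
11. not p, v   [neg-or-rule on 9]
Accessibility: uRv
Branch closes: s and not s both at v.
All branches of the tableau close; one closing branch shown above.

Unsatisfiable (every branch closes)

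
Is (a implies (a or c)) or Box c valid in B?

Valid

Tableau for the negation not ((a implies (a or c)) or Box c):
1. not ((a implies (a or c)) or Box c), 0
2. not (a implies (a or c)), 0
3. not Box c, 0
4. a, 0
5. not (a or c), 0
6. not a, 0
7. not c, 0
Accessibility: 0R0
Branch closes: a and not a both at 0.
All branches of the negation close; one closing branch shown above.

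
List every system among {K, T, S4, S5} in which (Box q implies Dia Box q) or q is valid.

K-tableau for the negation not ((Box q implies Dia Box q) or q):
1. not ((Box q implies Dia Box q) or q), 0
2. not (Box q implies Dia Box q), 0
3. not q, 0
4. Box q, 0
5. not Dia Box q, 0
Complete open branch: countermodel on a K-frame, so not valid in K.
T-tableau for the negation not ((Box q implies Dia Box q) or q):
1. not ((Box q implies Dia Box q) or q), 0
2. not (Box q implies Dia Box q), 0
3. not q, 0
4. Box q, 0
5. not Dia Box q, 0
6. q, 0
Accessibility: 0R0
Branch closes: q and not q both at 0.
Every branch closes (one shown): valid in T, hence also in S4, S5 (every theorem of T is a theorem of S4 and S5).

T, S4, S5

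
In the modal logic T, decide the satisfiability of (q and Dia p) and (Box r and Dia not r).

1. (q and Dia p) and (Box r and Dia not r), w0
2. q and Dia p, w0
3. Box r and Dia not r, w0
4. q, w0
5. Dia p, w0
6. Box r, w0
7. Dia not r, w0
8. r, w0
9. p, w1
10. r, w1
11. not r, w2
12. r, w2
Accessibility: w0Rw0, w0Rw1, w0Rw2, w1Rw1, w2Rw2
Branch closes: r and not r both at w2.
All branches of the tableau close; one closing branch shown above.

Unsatisfiable (every branch closes)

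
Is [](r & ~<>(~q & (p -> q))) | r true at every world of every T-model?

Tableau for the negation ~([](r & ~<>(~q & (p -> q))) | r):
1. ~([](r & ~<>(~q & (p -> q))) | r), u
2. ~[](r & ~<>(~q & (p -> q))), u   [~|-rule on 1]
3. ~r, u   [~|-rule on 1]
4. ~(r & ~<>(~q & (p -> q))), v   [~[]-rule on 2: fresh world v, uRv]
5. <>(~q & (p -> q)), v   [~&-rule on 4 (branches; this branch)]
6. ~q & (p -> q), w   [<>-rule on 5: fresh world w, vRw]
7. ~q, w   [&-rule on 6]
8. p -> q, w   [&-rule on 6]
9. ~p, w   [->-rule on 8 (branches; this branch)]
Accessibility: uRu, uRv, vRv, vRw, wRw
The negation has an open branch (countermodel exists).

No, not valid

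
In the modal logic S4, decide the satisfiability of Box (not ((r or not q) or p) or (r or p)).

1. Box (not ((r or not q) or p) or (r or p)), u
2. not ((r or not q) or p) or (r or p), u   [Box-rule on 1 via uRu]
3. r or p, u   [or-rule on 2 (branches; this branch)]
4. p, u   [or-rule on 3 (branches; this branch)]
Accessibility: uRu

Satisfiable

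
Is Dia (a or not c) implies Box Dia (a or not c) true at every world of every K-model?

Tableau for the negation not (Dia (a or not c) implies Box Dia (a or not c)):
1. not (Dia (a or not c) implies Box Dia (a or not c)), 0
2. Dia (a or not c), 0
3. not Box Dia (a or not c), 0
4. a or not c, 1
5. not c, 1
6. not Dia (a or not c), 2
Accessibility: 0R1, 0R2
The negation has an open branch (countermodel exists).

Invalid (countermodel exists)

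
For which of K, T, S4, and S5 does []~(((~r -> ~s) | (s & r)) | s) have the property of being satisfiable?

K

T-tableau for the formula:
1. []~(((~r -> ~s) | (s & r)) | s), 0
2. ~(((~r -> ~s) | (s & r)) | s), 0
3. ~((~r -> ~s) | (s & r)), 0
4. ~s, 0
5. ~(~r -> ~s), 0
6. ~(s & r), 0
7. ~r, 0
8. s, 0
Accessibility: 0R0
Branch closes: s and ~s both at 0.
Every branch closes (one shown): unsatisfiable in T, hence also in S4, S5 (every S4/S5-frame is a T-frame).
K-tableau for the formula:
1. []~(((~r -> ~s) | (s & r)) | s), 0
Complete open branch: satisfiable in K.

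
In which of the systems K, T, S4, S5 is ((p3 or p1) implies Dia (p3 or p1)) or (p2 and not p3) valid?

T, S4, S5

K-tableau for the negation not (((p3 or p1) implies Dia (p3 or p1)) or (p2 and not p3)):
1. not (((p3 or p1) implies Dia (p3 or p1)) or (p2 and not p3)), 0
2. not ((p3 or p1) implies Dia (p3 or p1)), 0   [neg-or-rule on 1]
3. not (p2 and not p3), 0   [neg-or-rule on 1]
4. p3 or p1, 0   [neg-implies-rule on 2]
5. not Dia (p3 or p1), 0   [neg-implies-rule on 2]
6. p3, 0   [neg-and-rule on 3 (branches; this branch)]
7. p1, 0   [or-rule on 4 (branches; this branch)]
Complete open branch: countermodel on a K-frame, so not valid in K.
T-tableau for the negation not (((p3 or p1) implies Dia (p3 or p1)) or (p2 and not p3)):
1. not (((p3 or p1) implies Dia (p3 or p1)) or (p2 and not p3)), 0
2. not ((p3 or p1) implies Dia (p3 or p1)), 0   [neg-or-rule on 1]
3. not (p2 and not p3), 0   [neg-or-rule on 1]
4. p3 or p1, 0   [neg-implies-rule on 2]
5. not Dia (p3 or p1), 0   [neg-implies-rule on 2]
6. not (p3 or p1), 0   [neg-Dia-rule on 5 via 0R0]
7. not p3, 0   [neg-or-rule on 6]
8. not p1, 0   [neg-or-rule on 6]
9. not p2, 0   [neg-and-rule on 3 (branches; this branch)]
10. p1, 0   [or-rule on 4 (branches; this branch)]
Accessibility: 0R0
Branch closes: p1 and not p1 both at 0.
Every branch closes (one shown): valid in T, hence also in S4, S5 (every theorem of T is a theorem of S4 and S5).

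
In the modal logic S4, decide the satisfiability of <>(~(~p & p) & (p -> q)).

1. <>(~(~p & p) & (p -> q)), w0
2. ~(~p & p) & (p -> q), w1   [<>-rule on 1: fresh world w1, w0Rw1]
3. ~(~p & p), w1   [&-rule on 2]
4. p -> q, w1   [&-rule on 2]
5. ~p, w1   [~&-rule on 3 (branches; this branch)]
6. q, w1   [->-rule on 4 (branches; this branch)]
Accessibility: w0Rw0, w0Rw1, w1Rw1

Satisfiable (open branch found)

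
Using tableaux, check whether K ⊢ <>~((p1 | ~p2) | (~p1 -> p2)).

Tableau for the negation ~<>~((p1 | ~p2) | (~p1 -> p2)):
1. ~<>~((p1 | ~p2) | (~p1 -> p2)), u
The negation has an open branch (countermodel exists).

No, not valid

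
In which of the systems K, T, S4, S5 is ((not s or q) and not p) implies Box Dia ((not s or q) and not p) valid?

S5

S5-tableau for the negation not (((not s or q) and not p) implies Box Dia ((not s or q) and not p)):
1. not (((not s or q) and not p) implies Box Dia ((not s or q) and not p)), u
2. (not s or q) and not p, u   [neg-implies-rule on 1]
3. not Box Dia ((not s or q) and not p), u   [neg-implies-rule on 1]
4. not s or q, u   [and-rule on 2]
5. not p, u   [and-rule on 2]
6. q, u   [or-rule on 4 (branches; this branch)]
7. not Dia ((not s or q) and not p), v   [neg-Box-rule on 3: fresh world v, uRv]
8. not ((not s or q) and not p), u   [neg-Dia-rule on 7 via vRu]
9. not ((not s or q) and not p), v   [neg-Dia-rule on 7 via vRv]
10. not (not s or q), u   [neg-and-rule on 8 (branches; this branch)]
11. s, u   [neg-or-rule on 10]
12. not q, u   [neg-or-rule on 10]
Accessibility: uRu, uRv, vRu, vRv
Branch closes: q and not q both at u.
Every branch closes (one shown): valid in S5.
S4-tableau for the negation not (((not s or q) and not p) implies Box Dia ((not s or q) and not p)):
1. not (((not s or q) and not p) implies Box Dia ((not s or q) and not p)), u
2. (not s or q) and not p, u   [neg-implies-rule on 1]
3. not Box Dia ((not s or q) and not p), u   [neg-implies-rule on 1]
4. not s or q, u   [and-rule on 2]
5. not p, u   [and-rule on 2]
6. q, u   [or-rule on 4 (branches; this branch)]
7. not Dia ((not s or q) and not p), v   [neg-Box-rule on 3: fresh world v, uRv]
8. not ((not s or q) and not p), v   [neg-Dia-rule on 7 via vRv]
9. p, v   [neg-and-rule on 8 (branches; this branch)]
Accessibility: uRu, uRv, vRv
Complete open branch: countermodel on an S4-frame, so not valid in S4, nor in K, T (the same frame is also a K-frame and a T-frame).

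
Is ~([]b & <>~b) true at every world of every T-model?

Tableau for the negation []b & <>~b:
1. []b & <>~b, u
2. []b, u   [&-rule on 1]
3. <>~b, u   [&-rule on 1]
4. b, u   [[]-rule on 2 via uRu]
5. ~b, v   [<>-rule on 3: fresh world v, uRv]
6. b, v   [[]-rule on 2 via uRv]
Accessibility: uRu, uRv, vRv
Branch closes: b and ~b both at v.
All branches of the negation close; one closing branch shown above.

Valid in T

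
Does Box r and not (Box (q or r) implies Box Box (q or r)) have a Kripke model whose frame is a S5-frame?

Unsatisfiable (every branch closes)

1. Box r and not (Box (q or r) implies Box Box (q or r)), 0
2. Box r, 0
3. not (Box (q or r) implies Box Box (q or r)), 0
4. Box (q or r), 0
5. not Box Box (q or r), 0
6. r, 0
7. q or r, 0
8. not Box (q or r), 1
9. r, 1
10. q or r, 1
11. not (q or r), 2
12. not q, 2
13. not r, 2
14. r, 2
Accessibility: 0R0, 0R1, 0R2, 1R0, 1R1, 1R2, 2R0, 2R1, 2R2
Branch closes: r and not r both at 2.
Every branch closes; the branch above is one of them.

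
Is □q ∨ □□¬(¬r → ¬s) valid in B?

Tableau for the negation ¬(□q ∨ □□¬(¬r → ¬s)):
1. ¬(□q ∨ □□¬(¬r → ¬s)), w0
2. ¬□q, w0   [¬∨-rule on 1]
3. ¬□□¬(¬r → ¬s), w0   [¬∨-rule on 1]
4. ¬q, w1   [¬□-rule on 2: fresh world w1, w0Rw1]
5. ¬□¬(¬r → ¬s), w2   [¬□-rule on 3: fresh world w2, w0Rw2]
6. ¬r → ¬s, w3   [¬□-rule on 5: fresh world w3, w2Rw3]
7. ¬s, w3   [→-rule on 6 (branches; this branch)]
Accessibility: w0Rw0, w0Rw1, w0Rw2, w1Rw0, w1Rw1, w2Rw0, w2Rw2, w2Rw3, w3Rw2, w3Rw3
The negation has an open branch (countermodel exists).

Not valid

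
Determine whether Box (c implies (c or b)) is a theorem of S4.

Tableau for the negation not Box (c implies (c or b)):
1. not Box (c implies (c or b)), w0
2. not (c implies (c or b)), w1   [neg-Box-rule on 1: fresh world w1, w0Rw1]
3. c, w1   [neg-implies-rule on 2]
4. not (c or b), w1   [neg-implies-rule on 2]
5. not c, w1   [neg-or-rule on 4]
6. not b, w1   [neg-or-rule on 4]
Accessibility: w0Rw0, w0Rw1, w1Rw1
Branch closes: c and not c both at w1.
Every branch of the negation's tableau closes; the branch above is one of them.

Yes, valid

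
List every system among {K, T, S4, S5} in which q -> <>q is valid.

T, S4, S5

T-tableau for the negation ~(q -> <>q):
1. ~(q -> <>q), w0
2. q, w0
3. ~<>q, w0
4. ~q, w0
Accessibility: w0Rw0
Branch closes: q and ~q both at w0.
Every branch closes (one shown): valid in T, hence also in S4, S5 (every theorem of T is a theorem of S4 and S5).
K-tableau for the negation ~(q -> <>q):
1. ~(q -> <>q), w0
2. q, w0
3. ~<>q, w0
Complete open branch: countermodel on a K-frame, so not valid in K.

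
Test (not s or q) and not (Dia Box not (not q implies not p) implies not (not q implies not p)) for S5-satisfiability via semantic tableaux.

Unsatisfiable (every branch closes)

1. (not s or q) and not (Dia Box not (not q implies not p) implies not (not q implies not p)), u
2. not s or q, u   [and-rule on 1]
3. not (Dia Box not (not q implies not p) implies not (not q implies not p)), u   [and-rule on 1]
4. Dia Box not (not q implies not p), u   [neg-implies-rule on 3]
5. not q implies not p, u   [neg-implies-rule on 3]
6. q, u   [or-rule on 2 (branches; this branch)]
7. not p, u   [implies-rule on 5 (branches; this branch)]
8. Box not (not q implies not p), v   [Dia-rule on 4: fresh world v, uRv]
9. not (not q implies not p), u   [Box-rule on 8 via vRu]
10. not q, u   [neg-implies-rule on 9]
11. p, u   [neg-implies-rule on 9]
Accessibility: uRu, uRv, vRu, vRv
Branch closes: q and not q both at u.
(One branch shown.) All branches close.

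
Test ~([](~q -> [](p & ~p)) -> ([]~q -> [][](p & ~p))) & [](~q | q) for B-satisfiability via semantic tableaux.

No, unsatisfiable

1. ~([](~q -> [](p & ~p)) -> ([]~q -> [][](p & ~p))) & [](~q | q), w0
2. ~([](~q -> [](p & ~p)) -> ([]~q -> [][](p & ~p))), w0
3. [](~q | q), w0
4. [](~q -> [](p & ~p)), w0
5. ~([]~q -> [][](p & ~p)), w0
6. []~q, w0
7. ~[][](p & ~p), w0
8. ~q | q, w0
9. ~q -> [](p & ~p), w0
10. ~q, w0
11. [](p & ~p), w0
12. p & ~p, w0
13. p, w0
14. ~p, w0
Accessibility: w0Rw0
Branch closes: p and ~p both at w0.
(One branch shown.) All branches close.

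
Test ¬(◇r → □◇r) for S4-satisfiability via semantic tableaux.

1. ¬(◇r → □◇r), w0
2. ◇r, w0   [¬→-rule on 1]
3. ¬□◇r, w0   [¬→-rule on 1]
4. r, w1   [◇-rule on 2: fresh world w1, w0Rw1]
5. ¬◇r, w2   [¬□-rule on 3: fresh world w2, w0Rw2]
6. ¬r, w2   [¬◇-rule on 5 via w2Rw2]
Accessibility: w0Rw0, w0Rw1, w0Rw2, w1Rw1, w2Rw2

Satisfiable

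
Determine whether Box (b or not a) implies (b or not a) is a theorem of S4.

Valid in S4

Tableau for the negation not (Box (b or not a) implies (b or not a)):
1. not (Box (b or not a) implies (b or not a)), w0
2. Box (b or not a), w0
3. not (b or not a), w0
4. not b, w0
5. a, w0
6. b or not a, w0
7. not a, w0
Accessibility: w0Rw0
Branch closes: a and not a both at w0.
All branches of the negation close; one closing branch shown above.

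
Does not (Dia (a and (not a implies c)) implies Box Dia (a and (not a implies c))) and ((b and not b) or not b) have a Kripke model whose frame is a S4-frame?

1. not (Dia (a and (not a implies c)) implies Box Dia (a and (not a implies c))) and ((b and not b) or not b), 0
2. not (Dia (a and (not a implies c)) implies Box Dia (a and (not a implies c))), 0   [and-rule on 1]
3. (b and not b) or not b, 0   [and-rule on 1]
4. Dia (a and (not a implies c)), 0   [neg-implies-rule on 2]
5. not Box Dia (a and (not a implies c)), 0   [neg-implies-rule on 2]
6. not b, 0   [or-rule on 3 (branches; this branch)]
7. a and (not a implies c), 1   [Dia-rule on 4: fresh world 1, 0R1]
8. a, 1   [and-rule on 7]
9. not a implies c, 1   [and-rule on 7]
10. c, 1   [implies-rule on 9 (branches; this branch)]
11. not Dia (a and (not a implies c)), 2   [neg-Box-rule on 5: fresh world 2, 0R2]
12. not (a and (not a implies c)), 2   [neg-Dia-rule on 11 via 2R2]
13. not (not a implies c), 2   [neg-and-rule on 12 (branches; this branch)]
14. not a, 2   [neg-implies-rule on 13]
15. not c, 2   [neg-implies-rule on 13]
Accessibility: 0R0, 0R1, 0R2, 1R1, 2R2

Yes, satisfiable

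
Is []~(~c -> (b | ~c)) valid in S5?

No, not valid

Tableau for the negation ~[]~(~c -> (b | ~c)):
1. ~[]~(~c -> (b | ~c)), 0
2. ~c -> (b | ~c), 1   [~[]-rule on 1: fresh world 1, 0R1]
3. b | ~c, 1   [->-rule on 2 (branches; this branch)]
4. ~c, 1   [|-rule on 3 (branches; this branch)]
Accessibility: 0R0, 0R1, 1R0, 1R1
The negation has an open branch (countermodel exists).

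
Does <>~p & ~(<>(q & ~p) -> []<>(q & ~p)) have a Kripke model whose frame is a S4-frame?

Satisfiable (open branch found)

1. <>~p & ~(<>(q & ~p) -> []<>(q & ~p)), u
2. <>~p, u
3. ~(<>(q & ~p) -> []<>(q & ~p)), u
4. <>(q & ~p), u
5. ~[]<>(q & ~p), u
6. ~p, v
7. q & ~p, w
8. q, w
9. ~p, w
10. ~<>(q & ~p), x
11. ~(q & ~p), x
12. p, x
Accessibility: uRu, uRv, uRw, uRx, vRv, wRw, xRx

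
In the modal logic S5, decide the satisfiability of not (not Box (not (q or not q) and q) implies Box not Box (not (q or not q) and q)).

Unsatisfiable (every branch closes)

1. not (not Box (not (q or not q) and q) implies Box not Box (not (q or not q) and q)), w0
2. not Box (not (q or not q) and q), w0
3. not Box not Box (not (q or not q) and q), w0
4. not (not (q or not q) and q), w1
5. q or not q, w1
6. not q, w1
7. Box (not (q or not q) and q), w2
8. not (q or not q) and q, w0
9. not (q or not q), w0
10. q, w0
11. not q, w0
Accessibility: w0Rw0, w0Rw1, w0Rw2, w1Rw0, w1Rw1, w1Rw2, w2Rw0, w2Rw1, w2Rw2
Branch closes: q and not q both at w0.
Every branch closes; the branch above is one of them.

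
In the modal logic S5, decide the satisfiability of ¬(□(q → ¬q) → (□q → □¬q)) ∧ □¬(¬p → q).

Unsatisfiable

1. ¬(□(q → ¬q) → (□q → □¬q)) ∧ □¬(¬p → q), 0
2. ¬(□(q → ¬q) → (□q → □¬q)), 0
3. □¬(¬p → q), 0
4. □(q → ¬q), 0
5. ¬(□q → □¬q), 0
6. □q, 0
7. ¬□¬q, 0
8. ¬(¬p → q), 0
9. ¬p, 0
10. ¬q, 0
11. q → ¬q, 0
12. q, 0
Accessibility: 0R0
Branch closes: q and ¬q both at 0.
All branches of the tableau close; one closing branch shown above.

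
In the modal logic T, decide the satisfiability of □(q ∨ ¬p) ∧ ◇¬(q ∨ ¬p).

Unsatisfiable (every branch closes)

1. □(q ∨ ¬p) ∧ ◇¬(q ∨ ¬p), w0
2. □(q ∨ ¬p), w0   [∧-rule on 1]
3. ◇¬(q ∨ ¬p), w0   [∧-rule on 1]
4. q ∨ ¬p, w0   [□-rule on 2 via w0Rw0]
5. ¬p, w0   [∨-rule on 4 (branches; this branch)]
6. ¬(q ∨ ¬p), w1   [◇-rule on 3: fresh world w1, w0Rw1]
7. ¬q, w1   [¬∨-rule on 6]
8. p, w1   [¬∨-rule on 6]
9. q ∨ ¬p, w1   [□-rule on 2 via w0Rw1]
10. ¬p, w1   [∨-rule on 9 (branches; this branch)]
Accessibility: w0Rw0, w0Rw1, w1Rw1
Branch closes: p and ¬p both at w1.
(One branch shown.) All branches close.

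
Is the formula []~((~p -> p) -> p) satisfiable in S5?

1. []~((~p -> p) -> p), u
2. ~((~p -> p) -> p), u   [[]-rule on 1 via uRu]
3. ~p -> p, u   [~->-rule on 2]
4. ~p, u   [~->-rule on 2]
5. p, u   [->-rule on 3 (branches; this branch)]
Accessibility: uRu
Branch closes: p and ~p both at u.
All branches of the tableau close; one closing branch shown above.

Unsatisfiable (every branch closes)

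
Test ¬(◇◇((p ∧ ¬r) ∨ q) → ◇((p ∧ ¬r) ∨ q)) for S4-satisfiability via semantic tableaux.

Unsatisfiable (every branch closes)

1. ¬(◇◇((p ∧ ¬r) ∨ q) → ◇((p ∧ ¬r) ∨ q)), w0
2. ◇◇((p ∧ ¬r) ∨ q), w0   [¬→-rule on 1]
3. ¬◇((p ∧ ¬r) ∨ q), w0   [¬→-rule on 1]
4. ¬((p ∧ ¬r) ∨ q), w0   [¬◇-rule on 3 via w0Rw0]
5. ¬(p ∧ ¬r), w0   [¬∨-rule on 4]
6. ¬q, w0   [¬∨-rule on 4]
7. r, w0   [¬∧-rule on 5 (branches; this branch)]
8. ◇((p ∧ ¬r) ∨ q), w1   [◇-rule on 2: fresh world w1, w0Rw1]
9. ¬((p ∧ ¬r) ∨ q), w1   [¬◇-rule on 3 via w0Rw1]
10. ¬(p ∧ ¬r), w1   [¬∨-rule on 9]
11. ¬q, w1   [¬∨-rule on 9]
12. r, w1   [¬∧-rule on 10 (branches; this branch)]
13. (p ∧ ¬r) ∨ q, w2   [◇-rule on 8: fresh world w2, w1Rw2]
14. ¬((p ∧ ¬r) ∨ q), w2   [¬◇-rule on 3 via w0Rw2]
15. ¬(p ∧ ¬r), w2   [¬∨-rule on 14]
16. ¬q, w2   [¬∨-rule on 14]
17. p ∧ ¬r, w2   [∨-rule on 13 (branches; this branch)]
18. p, w2   [∧-rule on 17]
19. ¬r, w2   [∧-rule on 17]
20. r, w2   [¬∧-rule on 15 (branches; this branch)]
Accessibility: w0Rw0, w0Rw1, w0Rw2, w1Rw1, w1Rw2, w2Rw2
Branch closes: r and ¬r both at w2.
Every branch closes; the branch above is one of them.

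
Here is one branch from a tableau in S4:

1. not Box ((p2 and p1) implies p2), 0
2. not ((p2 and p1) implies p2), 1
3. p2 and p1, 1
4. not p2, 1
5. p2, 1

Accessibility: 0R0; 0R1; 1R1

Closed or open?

Closed

Both p2 and not p2 appear at 1.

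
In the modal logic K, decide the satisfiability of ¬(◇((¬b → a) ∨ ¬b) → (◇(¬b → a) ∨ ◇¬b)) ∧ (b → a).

1. ¬(◇((¬b → a) ∨ ¬b) → (◇(¬b → a) ∨ ◇¬b)) ∧ (b → a), w0
2. ¬(◇((¬b → a) ∨ ¬b) → (◇(¬b → a) ∨ ◇¬b)), w0   [∧-rule on 1]
3. b → a, w0   [∧-rule on 1]
4. ◇((¬b → a) ∨ ¬b), w0   [¬→-rule on 2]
5. ¬(◇(¬b → a) ∨ ◇¬b), w0   [¬→-rule on 2]
6. ¬◇(¬b → a), w0   [¬∨-rule on 5]
7. ¬◇¬b, w0   [¬∨-rule on 5]
8. a, w0   [→-rule on 3 (branches; this branch)]
9. (¬b → a) ∨ ¬b, w1   [◇-rule on 4: fresh world w1, w0Rw1]
10. ¬(¬b → a), w1   [¬◇-rule on 6 via w0Rw1]
11. ¬b, w1   [¬→-rule on 10]
12. ¬a, w1   [¬→-rule on 10]
13. b, w1   [¬◇-rule on 7 via w0Rw1]
Accessibility: w0Rw1
Branch closes: b and ¬b both at w1.
All branches of the tableau close; one closing branch shown above.

Unsatisfiable (every branch closes)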